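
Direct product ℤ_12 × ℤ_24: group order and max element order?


|ℤ_12 × ℤ_24| = 12 × 24 = 288
Max element order = lcm(12,24) = 24
Cyclic? No (gcd=12)

|ℤ_12×ℤ_24| = 288, max element order = 24


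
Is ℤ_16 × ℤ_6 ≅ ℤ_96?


Comparing ℤ_16 × ℤ_6 and ℤ_96:
gcd(16,6) = 2 ≠ 1. Max element order in ℤ_16×ℤ_6 is lcm(16,6) = 48 < 96, so it has no element of order 96

No, ℤ_16 × ℤ_6 ≇ ℤ_96


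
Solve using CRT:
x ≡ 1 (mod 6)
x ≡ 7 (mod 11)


m₁ = 6, m₂ = 11, gcd = 1, so CRT applies. M = m₁·m₂ = 66
Let M₁ = M/m₁ = 11, M₂ = M/m₂ = 6
Find y₁ ≡ M₁⁻¹ (mod m₁): 11⁻¹ ≡ 5 (mod 6)
Find y₂ ≡ M₂⁻¹ (mod m₂): 6⁻¹ ≡ 2 (mod 11)
x = a₁·M₁·y₁ + a₂·M₂·y₂ = 1·11·5 + 7·6·2 = 139
Reduce mod 66: x ≡ 7
Check: 7 mod 6 = 1 ✓, 7 mod 11 = 7 ✓

x ≡ 7 (mod 66)


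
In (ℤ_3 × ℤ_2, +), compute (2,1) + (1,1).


Operation: componentwise addition mod (3, 2)
(2,1) + (1,1) = ((a₁+b₁) mod 3, (a₂+b₂) mod 2) with a = (2,1), b = (1,1)

(2,1) + (1,1) = (0,0)


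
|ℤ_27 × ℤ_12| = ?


|A × B| = |A| · |B|
|ℤ_27 × ℤ_12| = 27 × 12 = 324

|ℤ_27 × ℤ_12| = 324


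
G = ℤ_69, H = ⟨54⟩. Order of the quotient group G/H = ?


|⟨54⟩| = n / gcd(54, 69) = 69 / 3 = 23
H is normal (ℤ_69 is abelian).
|G/H| = |G| / |H| = 69 / 23 = 3

|G/H| = 3


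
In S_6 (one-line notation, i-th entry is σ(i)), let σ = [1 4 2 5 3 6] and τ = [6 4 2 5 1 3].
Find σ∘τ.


σ∘τ: apply τ first, then σ
1 →τ 6 →σ 6
2 →τ 4 →σ 5
3 →τ 2 →σ 4
4 →τ 5 →σ 3
5 →τ 1 →σ 1
6 →τ 3 →σ 2

σ∘τ = [6 5 4 3 1 2]


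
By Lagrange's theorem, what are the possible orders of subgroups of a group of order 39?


Lagrange's theorem: |H| divides |G|
|G| = 39
Divisors of 39: 1, 3, 13, 39

Possible subgroup orders: {1, 3, 13, 39}


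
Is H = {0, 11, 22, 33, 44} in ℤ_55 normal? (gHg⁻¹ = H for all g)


H = {0, 11, 22, 33, 44} in ℤ_55
ℤ_55 is abelian; every subgroup of an abelian group is normal

Yes, normal subgroup


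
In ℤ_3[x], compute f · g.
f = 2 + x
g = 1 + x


Expand and collect like terms; reduce coefficients mod 3:
x^0: 2·1 = 2 ≡ 2 (mod 3)
x^1: 2·1 + 1·1 = 3 ≡ 0 (mod 3)
x^2: 1·1 = 1 ≡ 1 (mod 3)
Result: 2 + x^2

f · g = 2 + x^2


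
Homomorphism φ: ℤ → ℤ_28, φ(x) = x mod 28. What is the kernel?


Kernel = preimage of identity
ker(φ) = {x ∈ ℤ : x ≡ 0 (mod 28)} = 28ℤ = {0, ±28, ±56, ...}

ker(φ) = 28ℤ


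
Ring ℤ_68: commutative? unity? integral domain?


ℤ_68 is a commutative ring with unity 1; 68 = 2×34 is composite, so 2·34 ≡ 0 gives zero divisors (not an integral domain)
Commutative: Yes
Integral domain: No
Has unity: Yes

ℤ_68: Commutative=Yes, Unity=Yes


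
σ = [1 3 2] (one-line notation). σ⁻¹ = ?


To find σ⁻¹, swap domain and range:
σ(1) = 1 → σ⁻¹(1) = 1
σ(2) = 3 → σ⁻¹(3) = 2
σ(3) = 2 → σ⁻¹(2) = 3

σ⁻¹ = [1 3 2]


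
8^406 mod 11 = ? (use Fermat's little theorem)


Fermat's little theorem: if p is prime and gcd(a,p)=1, then a^(p-1) ≡ 1 (mod p)
p = 11 is prime, gcd(8,11) = 1
Reduce exponent: 406 mod 10 = 6
So 8^406 ≡ 8^6 (mod 11)
8^6 mod 11 = 3

8^406 ≡ 3 (mod 11)


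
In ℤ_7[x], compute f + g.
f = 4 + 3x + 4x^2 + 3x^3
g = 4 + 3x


Add coefficients mod 7:
x^0: 4 + 4 = 1 (mod 7)
x^1: 3 + 3 = 6 (mod 7)
x^2: 4 + 0 = 4 (mod 7)
x^3: 3 + 0 = 3 (mod 7)
Result: 1 + 6x + 4x^2 + 3x^3

f + g = 1 + 6x + 4x^2 + 3x^3


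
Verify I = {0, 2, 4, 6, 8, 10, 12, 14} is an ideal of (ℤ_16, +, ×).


Check ideal conditions for I = {0, 2, 4, 6, 8, 10, 12, 14} in ℤ_16:
(1) I is an additive subgroup? Yes
(2) For r ∈ ℤ_16 and a ∈ I: r·a ∈ I? Yes

Yes, I is an ideal of ℤ_16


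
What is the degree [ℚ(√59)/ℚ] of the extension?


√59 has minimal polynomial x² - 59 (irreducible over ℚ since 59 is squarefree)

[ℚ(√59)/ℚ] = 2


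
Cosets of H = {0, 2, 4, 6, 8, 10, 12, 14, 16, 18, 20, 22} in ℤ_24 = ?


H = {0, 2, 4, 6, 8, 10, 12, 14, 16, 18, 20, 22}, |H| = 12
Number of cosets = |G|/|H| = 24/12 = 2
0 + H = {0, 2, 4, 6, 8, 10, 12, 14, 16, 18, 20, 22}
1 + H = {1, 3, 5, 7, 9, 11, 13, 15, 17, 19, 21, 23}

Cosets: 0+H={0,2,4,6,8,10,12,14,16,18,20,22}; 1+H={1,3,5,7,9,11,13,15,17,19,21,23}


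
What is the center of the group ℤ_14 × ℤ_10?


Z(G) = {g ∈ G | gx = xg for all x ∈ G}
Direct product of abelian groups is abelian, so Z(G) = G

Z(ℤ_14 × ℤ_10) = ℤ_14 × ℤ_10


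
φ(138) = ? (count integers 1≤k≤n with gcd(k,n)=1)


Factor n: 138 = 2 × 3 × 23
φ(n) = n · ∏(1 - 1/p) over distinct primes p | n
φ(138) = 138 · (1 - 1/2) · (1 - 1/3) · (1 - 1/23) = 44

φ(138) = 44


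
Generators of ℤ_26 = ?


g generates ℤ_n iff gcd(g,n) = 1
Prime factors of 26: 2, 13
Generators are g ∈ {1,...,25} not divisible by any of these primes.
Generators: {1, 3, 5, 7, 9, 11, 15, 17, 19, 21, 23, 25}
Number of generators = φ(26) = 12

Generators of ℤ_26 = {1, 3, 5, 7, 9, 11, 15, 17, 19, 21, 23, 25}


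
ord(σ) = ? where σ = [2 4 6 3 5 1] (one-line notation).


Cycle decomposition: (1 2 4 3 6)
Cycle lengths: 5
Order = lcm(5) = 5

ord(σ) = 5


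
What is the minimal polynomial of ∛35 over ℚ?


∛35 satisfies x³ - 35 = 0, irreducible over ℚ (no rational root; 35 is not a perfect cube)

Minimal polynomial: x³ - 35


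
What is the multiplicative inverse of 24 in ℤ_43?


Use the extended Euclidean algorithm to write 1 = 24·s + 43·t; then s mod 43 is the inverse.
Euclidean algorithm:
  24 = 0·43 + 24
  43 = 1·24 + 19
  24 = 1·19 + 5
  19 = 3·5 + 4
  5 = 1·4 + 1
  4 = 4·1 + 0
gcd(24,43) = 1
Back-substitution gives: 24·(9) + 43·(-5) = 1
So 24⁻¹ ≡ 9 ≡ 9 (mod 43)
Check: 24 × 9 = 216 ≡ 1 (mod 43) ✓

24⁻¹ ≡ 9 (mod 43)


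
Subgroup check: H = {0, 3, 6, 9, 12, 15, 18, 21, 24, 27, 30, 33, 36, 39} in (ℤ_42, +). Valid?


Subgroup test for H = {0, 3, 6, 9, 12, 15, 18, 21, 24, 27, 30, 33, 36, 39} in (ℤ_42, +):
(1) 0 ∈ H? Yes
(2) Closure: for all a,b ∈ H, (a+b) mod 42 ∈ H? Yes
(3) Inverses: for all a ∈ H, -a mod 42 ∈ H? Yes

Yes, H is a subgroup of ℤ_42


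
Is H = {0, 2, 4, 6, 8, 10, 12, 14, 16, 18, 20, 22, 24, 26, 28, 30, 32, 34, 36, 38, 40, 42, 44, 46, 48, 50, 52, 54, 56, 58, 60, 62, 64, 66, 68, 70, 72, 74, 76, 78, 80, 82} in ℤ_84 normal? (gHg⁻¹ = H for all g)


H = {0, 2, 4, 6, 8, 10, 12, 14, 16, 18, 20, 22, 24, 26, 28, 30, 32, 34, 36, 38, 40, 42, 44, 46, 48, 50, 52, 54, 56, 58, 60, 62, 64, 66, 68, 70, 72, 74, 76, 78, 80, 82} in ℤ_84
ℤ_84 is abelian; every subgroup of an abelian group is normal

Yes, normal subgroup


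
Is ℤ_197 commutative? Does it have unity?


ℤ_197 is a commutative ring with unity 1; 197 is prime, so ℤ_197 is a field (hence an integral domain)
Commutative: Yes
Integral domain: Yes
Has unity: Yes

ℤ_197: Commutative=Yes, Unity=Yes


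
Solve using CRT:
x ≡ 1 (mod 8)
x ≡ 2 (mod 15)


m₁ = 8, m₂ = 15, gcd = 1, so CRT applies. M = m₁·m₂ = 120
Let M₁ = M/m₁ = 15, M₂ = M/m₂ = 8
Find y₁ ≡ M₁⁻¹ (mod m₁): 15⁻¹ ≡ 7 (mod 8)
Find y₂ ≡ M₂⁻¹ (mod m₂): 8⁻¹ ≡ 2 (mod 15)
x = a₁·M₁·y₁ + a₂·M₂·y₂ = 1·15·7 + 2·8·2 = 137
Reduce mod 120: x ≡ 17
Check: 17 mod 8 = 1 ✓, 17 mod 15 = 2 ✓

x ≡ 17 (mod 120)


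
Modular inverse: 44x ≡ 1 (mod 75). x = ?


Use the extended Euclidean algorithm to write 1 = 44·s + 75·t; then s mod 75 is the inverse.
Euclidean algorithm:
  44 = 0·75 + 44
  75 = 1·44 + 31
  44 = 1·31 + 13
  31 = 2·13 + 5
  13 = 2·5 + 3
  5 = 1·3 + 2
  3 = 1·2 + 1
  2 = 2·1 + 0
gcd(44,75) = 1
Back-substitution gives: 44·(29) + 75·(-17) = 1
So 44⁻¹ ≡ 29 ≡ 29 (mod 75)
Check: 44 × 29 = 1276 ≡ 1 (mod 75) ✓

44⁻¹ ≡ 29 (mod 75)


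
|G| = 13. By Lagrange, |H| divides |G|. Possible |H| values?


Lagrange's theorem: |H| divides |G|
|G| = 13
Divisors of 13: 1, 13

Possible subgroup orders: {1, 13}


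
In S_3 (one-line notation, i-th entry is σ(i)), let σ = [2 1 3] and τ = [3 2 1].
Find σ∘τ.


σ∘τ: apply τ first, then σ
1 →τ 3 →σ 3
2 →τ 2 →σ 1
3 →τ 1 →σ 2

σ∘τ = [3 1 2]


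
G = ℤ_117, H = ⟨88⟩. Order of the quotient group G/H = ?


|⟨88⟩| = n / gcd(88, 117) = 117 / 1 = 117
H is normal (ℤ_117 is abelian).
|G/H| = |G| / |H| = 117 / 117 = 1

|G/H| = 1


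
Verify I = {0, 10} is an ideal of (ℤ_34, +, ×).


Check ideal conditions for I = {0, 10} in ℤ_34:
(1) I is an additive subgroup? No
(2) For r ∈ ℤ_34 and a ∈ I: r·a ∈ I? No  [counterexample: r=2, a=10, r·a mod 34 = 20 ∉ I]

No, I is not an ideal of ℤ_34


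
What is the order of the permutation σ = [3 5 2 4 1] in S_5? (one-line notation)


Cycle decomposition: (1 3 2 5)
Cycle lengths: 4
Order = lcm(4) = 4

ord(σ) = 4


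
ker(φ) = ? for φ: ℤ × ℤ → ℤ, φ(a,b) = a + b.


Kernel = preimage of identity
ker(φ) = {(a,b) ∈ ℤ² | a+b = 0} = {(a,-a) | a ∈ ℤ}

ker(φ) = {(a,-a) | a ∈ ℤ}


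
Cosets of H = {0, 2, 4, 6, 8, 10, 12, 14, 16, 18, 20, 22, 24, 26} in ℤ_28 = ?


H = {0, 2, 4, 6, 8, 10, 12, 14, 16, 18, 20, 22, 24, 26}, |H| = 14
Number of cosets = |G|/|H| = 28/14 = 2
0 + H = {0, 2, 4, 6, 8, 10, 12, 14, 16, 18, 20, 22, 24, 26}
1 + H = {1, 3, 5, 7, 9, 11, 13, 15, 17, 19, 21, 23, 25, 27}

Cosets: 0+H={0,2,4,6,8,10,12,14,16,18,20,22,24,26}; 1+H={1,3,5,7,9,11,13,15,17,19,21,23,25,27}


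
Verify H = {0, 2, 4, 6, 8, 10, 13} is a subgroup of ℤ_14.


Subgroup test for H = {0, 2, 4, 6, 8, 10, 13} in (ℤ_14, +):
(1) 0 ∈ H? Yes
(2) Closure: for all a,b ∈ H, (a+b) mod 14 ∈ H? No  [counterexample: 2 + 10 = 12 ∉ H]
(3) Inverses: for all a ∈ H, -a mod 14 ∈ H? No

No, H is not a subgroup of ℤ_14


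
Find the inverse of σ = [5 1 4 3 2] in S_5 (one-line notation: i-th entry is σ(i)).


To find σ⁻¹, swap domain and range:
σ(1) = 5 → σ⁻¹(5) = 1
σ(2) = 1 → σ⁻¹(1) = 2
σ(3) = 4 → σ⁻¹(4) = 3
σ(4) = 3 → σ⁻¹(3) = 4
σ(5) = 2 → σ⁻¹(2) = 5

σ⁻¹ = [2 5 4 3 1]


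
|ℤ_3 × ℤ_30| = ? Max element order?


|ℤ_3 × ℤ_30| = 3 × 30 = 90
Max element order = lcm(3,30) = 30
Cyclic? No (gcd=3)

|ℤ_3×ℤ_30| = 90, max element order = 30


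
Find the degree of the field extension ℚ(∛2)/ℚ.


∛2 has minimal polynomial x³ - 2 (irreducible over ℚ since 2 is not a perfect cube)

[ℚ(∛2)/ℚ] = 3


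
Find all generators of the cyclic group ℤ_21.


g generates ℤ_n iff gcd(g,n) = 1
Prime factors of 21: 3, 7
Generators are g ∈ {1,...,20} not divisible by any of these primes.
Generators: {1, 2, 4, 5, 8, 10, 11, 13, 16, 17, 19, 20}
Number of generators = φ(21) = 12

Generators of ℤ_21 = {1, 2, 4, 5, 8, 10, 11, 13, 16, 17, 19, 20}


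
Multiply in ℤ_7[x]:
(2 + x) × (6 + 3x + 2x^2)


Expand and collect like terms; reduce coefficients mod 7:
x^0: 2·6 = 12 ≡ 5 (mod 7)
x^1: 2·3 + 1·6 = 12 ≡ 5 (mod 7)
x^2: 2·2 + 1·3 = 7 ≡ 0 (mod 7)
x^3: 1·2 = 2 ≡ 2 (mod 7)
Result: 5 + 5x + 2x^3

f · g = 5 + 5x + 2x^3


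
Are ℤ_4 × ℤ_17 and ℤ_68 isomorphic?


Comparing ℤ_4 × ℤ_17 and ℤ_68:
gcd(4,17) = 1, so ℤ_4 × ℤ_17 ≅ ℤ_68 (CRT)

Yes, ℤ_4 × ℤ_17 ≅ ℤ_68


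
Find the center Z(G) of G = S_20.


Z(G) = {g ∈ G | gx = xg for all x ∈ G}
S_n is non-abelian for n ≥ 3; Z(S_20) is trivial

Z(S_20) = {e}


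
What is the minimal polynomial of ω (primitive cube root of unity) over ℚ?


ω satisfies x² + x + 1 = 0 (the cyclotomic polynomial Φ₃)

Minimal polynomial: x² + x + 1


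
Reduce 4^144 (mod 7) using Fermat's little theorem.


Fermat's little theorem: if p is prime and gcd(a,p)=1, then a^(p-1) ≡ 1 (mod p)
p = 7 is prime, gcd(4,7) = 1
Reduce exponent: 144 mod 6 = 0
So 4^144 ≡ 4^0 (mod 7)
4^0 = 1

4^144 ≡ 1 (mod 7)


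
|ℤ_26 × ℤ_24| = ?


|A × B| = |A| · |B|
|ℤ_26 × ℤ_24| = 26 × 24 = 624

|ℤ_26 × ℤ_24| = 624


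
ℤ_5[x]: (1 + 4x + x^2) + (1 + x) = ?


Add coefficients mod 5:
x^0: 1 + 1 = 2 (mod 5)
x^1: 4 + 1 = 0 (mod 5)
x^2: 1 + 0 = 1 (mod 5)
Result: 2 + x^2

f + g = 2 + x^2


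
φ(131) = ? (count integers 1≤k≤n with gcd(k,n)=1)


Factor n: 131 = 131
φ(n) = n · ∏(1 - 1/p) over distinct primes p | n
φ(131) = 131 · (1 - 1/131) = 130

φ(131) = 130


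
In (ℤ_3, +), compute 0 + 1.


Operation: addition mod 3
0 + 1 = (a + b) mod 3 with a = 0, b = 1

0 + 1 = 1


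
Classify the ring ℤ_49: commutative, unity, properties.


ℤ_49 is a commutative ring with unity 1; 49 = 7×7 is composite, so 7·7 ≡ 0 gives zero divisors (not an integral domain)
Commutative: Yes
Integral domain: No
Has unity: Yes

ℤ_49: Commutative=Yes, Unity=Yes


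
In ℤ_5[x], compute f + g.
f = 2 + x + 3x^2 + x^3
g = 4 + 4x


Add coefficients mod 5:
x^0: 2 + 4 = 1 (mod 5)
x^1: 1 + 4 = 0 (mod 5)
x^2: 3 + 0 = 3 (mod 5)
x^3: 1 + 0 = 1 (mod 5)
Result: 1 + 3x^2 + x^3

f + g = 1 + 3x^2 + x^3


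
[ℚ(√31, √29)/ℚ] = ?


[ℚ(√31,√29):ℚ] = [ℚ(√31,√29):ℚ(√31)]·[ℚ(√31):ℚ] = 2·2 = 4

[ℚ(√31, √29)/ℚ] = 4


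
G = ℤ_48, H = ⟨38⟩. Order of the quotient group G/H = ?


|⟨38⟩| = n / gcd(38, 48) = 48 / 2 = 24
H is normal (ℤ_48 is abelian).
|G/H| = |G| / |H| = 48 / 24 = 2

|G/H| = 2


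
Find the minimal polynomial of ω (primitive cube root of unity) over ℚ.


ω satisfies x² + x + 1 = 0 (the cyclotomic polynomial Φ₃)

Minimal polynomial: x² + x + 1


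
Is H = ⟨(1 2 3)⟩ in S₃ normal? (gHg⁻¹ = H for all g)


H = ⟨(1 2 3)⟩ in S₃
⟨(1 2 3)⟩ has order 3 and index 2 in S₃; index-2 subgroups are normal

Yes, normal subgroup


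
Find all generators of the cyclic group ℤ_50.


g generates ℤ_n iff gcd(g,n) = 1
Prime factors of 50: 2, 5
Generators are g ∈ {1,...,49} not divisible by any of these primes.
Generators: {1, 3, 7, 9, 11, 13, 17, 19, 21, 23, 27, 29, 31, 33, 37, 39, 41, 43, 47, 49}
Number of generators = φ(50) = 20

Generators of ℤ_50 = {1, 3, 7, 9, 11, 13, 17, 19, 21, 23, 27, 29, 31, 33, 37, 39, 41, 43, 47, 49}


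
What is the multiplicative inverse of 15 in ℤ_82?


Use the extended Euclidean algorithm to write 1 = 15·s + 82·t; then s mod 82 is the inverse.
Euclidean algorithm:
  15 = 0·82 + 15
  82 = 5·15 + 7
  15 = 2·7 + 1
  7 = 7·1 + 0
gcd(15,82) = 1
Back-substitution gives: 15·(11) + 82·(-2) = 1
So 15⁻¹ ≡ 11 ≡ 11 (mod 82)
Check: 15 × 11 = 165 ≡ 1 (mod 82) ✓

15⁻¹ ≡ 11 (mod 82)


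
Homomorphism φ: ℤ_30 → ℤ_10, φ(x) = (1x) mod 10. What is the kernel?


Kernel = preimage of identity
ker(φ) = {x ∈ ℤ_30 : 1x ≡ 0 (mod 10)}. Since 10 | 30, φ is well-defined. The kernel is the cyclic subgroup ⟨10⟩ of ℤ_30 (order 3), i.e. {0, 10, 20}

ker(φ) = {0, 10, 20}


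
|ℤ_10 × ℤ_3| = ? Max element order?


|ℤ_10 × ℤ_3| = 10 × 3 = 30
Max element order = lcm(10,3) = 30
Cyclic? Yes (gcd=1)

|ℤ_10×ℤ_3| = 30, max element order = 30


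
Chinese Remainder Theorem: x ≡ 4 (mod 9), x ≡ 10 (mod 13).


m₁ = 9, m₂ = 13, gcd = 1, so CRT applies. M = m₁·m₂ = 117
Let M₁ = M/m₁ = 13, M₂ = M/m₂ = 9
Find y₁ ≡ M₁⁻¹ (mod m₁): 13⁻¹ ≡ 7 (mod 9)
Find y₂ ≡ M₂⁻¹ (mod m₂): 9⁻¹ ≡ 3 (mod 13)
x = a₁·M₁·y₁ + a₂·M₂·y₂ = 4·13·7 + 10·9·3 = 634
Reduce mod 117: x ≡ 49
Check: 49 mod 9 = 4 ✓, 49 mod 13 = 10 ✓

x ≡ 49 (mod 117)


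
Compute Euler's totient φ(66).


Factor n: 66 = 2 × 3 × 11
φ(n) = n · ∏(1 - 1/p) over distinct primes p | n
φ(66) = 66 · (1 - 1/2) · (1 - 1/3) · (1 - 1/11) = 20

φ(66) = 20


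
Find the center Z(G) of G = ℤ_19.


Z(G) = {g ∈ G | gx = xg for all x ∈ G}
ℤ_19 is abelian, so Z(G) = G

Z(ℤ_19) = ℤ_19


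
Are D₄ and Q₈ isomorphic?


Comparing D₄ and Q₈:
D₄ has 5 elements of order 2; Q₈ has only 1

No, D₄ ≇ Q₈


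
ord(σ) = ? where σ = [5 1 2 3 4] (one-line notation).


Cycle decomposition: (1 5 4 3 2)
Cycle lengths: 5
Order = lcm(5) = 5

ord(σ) = 5


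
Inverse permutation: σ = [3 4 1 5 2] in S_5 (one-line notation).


To find σ⁻¹, swap domain and range:
σ(1) = 3 → σ⁻¹(3) = 1
σ(2) = 4 → σ⁻¹(4) = 2
σ(3) = 1 → σ⁻¹(1) = 3
σ(4) = 5 → σ⁻¹(5) = 4
σ(5) = 2 → σ⁻¹(2) = 5

σ⁻¹ = [3 5 1 2 4]


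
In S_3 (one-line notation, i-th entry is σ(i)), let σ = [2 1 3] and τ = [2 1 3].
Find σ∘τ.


σ∘τ: apply τ first, then σ
1 →τ 2 →σ 1
2 →τ 1 →σ 2
3 →τ 3 →σ 3

σ∘τ = [1 2 3]


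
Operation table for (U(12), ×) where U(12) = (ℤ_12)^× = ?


Elements: {1, 5, 7, 11}
Operation: multiplication mod 12
Entry (a, b) = (a × b) mod 12

Cayley table:
   |  1 |  5 |  7 | 11
 1 |  1 |  5 |  7 | 11
 5 |  5 |  1 | 11 |  7
 7 |  7 | 11 |  1 |  5
11 | 11 |  7 |  5 |  1


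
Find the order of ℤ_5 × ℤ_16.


|A × B| = |A| · |B|
|ℤ_5 × ℤ_16| = 5 × 16 = 80

|ℤ_5 × ℤ_16| = 80


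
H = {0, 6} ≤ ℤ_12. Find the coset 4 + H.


4 + H = {4 + h (mod 12) : h ∈ H}
4+0=4, 4+6=10

4 + H = {4, 10}


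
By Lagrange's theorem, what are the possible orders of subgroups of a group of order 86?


Lagrange's theorem: |H| divides |G|
|G| = 86
Divisors of 86: 1, 2, 43, 86

Possible subgroup orders: {1, 2, 43, 86}


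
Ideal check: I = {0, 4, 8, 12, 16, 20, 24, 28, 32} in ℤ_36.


Check ideal conditions for I = {0, 4, 8, 12, 16, 20, 24, 28, 32} in ℤ_36:
(1) I is an additive subgroup? Yes
(2) For r ∈ ℤ_36 and a ∈ I: r·a ∈ I? Yes

Yes, I is an ideal of ℤ_36


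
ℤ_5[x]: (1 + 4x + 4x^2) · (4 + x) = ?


Expand and collect like terms; reduce coefficients mod 5:
x^0: 1·4 = 4 ≡ 4 (mod 5)
x^1: 1·1 + 4·4 = 17 ≡ 2 (mod 5)
x^2: 4·1 + 4·4 = 20 ≡ 0 (mod 5)
x^3: 4·1 = 4 ≡ 4 (mod 5)
Result: 4 + 2x + 4x^3

f · g = 4 + 2x + 4x^3


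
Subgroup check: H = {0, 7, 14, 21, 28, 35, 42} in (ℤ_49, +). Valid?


Subgroup test for H = {0, 7, 14, 21, 28, 35, 42} in (ℤ_49, +):
(1) 0 ∈ H? Yes
(2) Closure: for all a,b ∈ H, (a+b) mod 49 ∈ H? Yes
(3) Inverses: for all a ∈ H, -a mod 49 ∈ H? Yes

Yes, H is a subgroup of ℤ_49


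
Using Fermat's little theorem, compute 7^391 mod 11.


Fermat's little theorem: if p is prime and gcd(a,p)=1, then a^(p-1) ≡ 1 (mod p)
p = 11 is prime, gcd(7,11) = 1
Reduce exponent: 391 mod 10 = 1
So 7^391 ≡ 7^1 (mod 11)
7^1 mod 11 = 7

7^391 ≡ 7 (mod 11)


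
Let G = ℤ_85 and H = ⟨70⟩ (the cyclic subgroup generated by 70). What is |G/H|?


|⟨70⟩| = n / gcd(70, 85) = 85 / 5 = 17
H is normal (ℤ_85 is abelian).
|G/H| = |G| / |H| = 85 / 17 = 5

|G/H| = 5


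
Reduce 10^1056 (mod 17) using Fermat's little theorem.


Fermat's little theorem: if p is prime and gcd(a,p)=1, then a^(p-1) ≡ 1 (mod p)
p = 17 is prime, gcd(10,17) = 1
Reduce exponent: 1056 mod 16 = 0
So 10^1056 ≡ 10^0 (mod 17)
10^0 = 1

10^1056 ≡ 1 (mod 17)


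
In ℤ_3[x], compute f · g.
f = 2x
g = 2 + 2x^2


Expand and collect like terms; reduce coefficients mod 3:
x^0: 0·2 = 0 ≡ 0 (mod 3)
x^1: 0·0 + 2·2 = 4 ≡ 1 (mod 3)
x^2: 0·2 + 2·0 = 0 ≡ 0 (mod 3)
x^3: 2·2 = 4 ≡ 1 (mod 3)
Result: x + x^3

f · g = x + x^3


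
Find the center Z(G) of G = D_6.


Z(G) = {g ∈ G | gx = xg for all x ∈ G}
For even n, Z(D_n) = {e, r^(n/2)}: the 180° rotation r^3 commutes with every reflection and rotation

Z(D_6) = {e, r^3}


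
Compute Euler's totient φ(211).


Factor n: 211 = 211
φ(n) = n · ∏(1 - 1/p) over distinct primes p | n
φ(211) = 211 · (1 - 1/211) = 210

φ(211) = 210


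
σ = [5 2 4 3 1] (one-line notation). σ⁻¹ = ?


To find σ⁻¹, swap domain and range:
σ(1) = 5 → σ⁻¹(5) = 1
σ(2) = 2 → σ⁻¹(2) = 2
σ(3) = 4 → σ⁻¹(4) = 3
σ(4) = 3 → σ⁻¹(3) = 4
σ(5) = 1 → σ⁻¹(1) = 5

σ⁻¹ = [5 2 4 3 1]


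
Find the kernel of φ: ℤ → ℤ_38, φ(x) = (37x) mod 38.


Kernel = preimage of identity
ker(φ) = {x ∈ ℤ : 37x ≡ 0 (mod 38)}. gcd(37,38) = 1, so 37x ≡ 0 (mod 38) ⟺ x ≡ 0 (mod 38/1 = 38). Hence ker(φ) = 38ℤ

ker(φ) = 38ℤ


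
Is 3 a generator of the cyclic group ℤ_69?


g generates ℤ_n iff gcd(g, n) = 1
gcd(3, 69) = 3
Since gcd = 3 ≠ 1, ⟨3⟩ has order 23 < 69, so 3 is not a generator.

No, 3 does not generate ℤ_69


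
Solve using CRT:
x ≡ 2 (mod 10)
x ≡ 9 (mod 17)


m₁ = 10, m₂ = 17, gcd = 1, so CRT applies. M = m₁·m₂ = 170
Let M₁ = M/m₁ = 17, M₂ = M/m₂ = 10
Find y₁ ≡ M₁⁻¹ (mod m₁): 17⁻¹ ≡ 3 (mod 10)
Find y₂ ≡ M₂⁻¹ (mod m₂): 10⁻¹ ≡ 12 (mod 17)
x = a₁·M₁·y₁ + a₂·M₂·y₂ = 2·17·3 + 9·10·12 = 1182
Reduce mod 170: x ≡ 162
Check: 162 mod 10 = 2 ✓, 162 mod 17 = 9 ✓

x ≡ 162 (mod 170)


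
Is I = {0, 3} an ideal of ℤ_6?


Check ideal conditions for I = {0, 3} in ℤ_6:
(1) I is an additive subgroup? Yes
(2) For r ∈ ℤ_6 and a ∈ I: r·a ∈ I? Yes

Yes, I is an ideal of ℤ_6


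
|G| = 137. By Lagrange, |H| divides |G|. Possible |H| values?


Lagrange's theorem: |H| divides |G|
|G| = 137
Divisors of 137: 1, 137

Possible subgroup orders: {1, 137}


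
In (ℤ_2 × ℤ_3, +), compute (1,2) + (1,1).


Operation: componentwise addition mod (2, 3)
(1,2) + (1,1) = ((a₁+b₁) mod 2, (a₂+b₂) mod 3) with a = (1,2), b = (1,1)

(1,2) + (1,1) = (0,0)


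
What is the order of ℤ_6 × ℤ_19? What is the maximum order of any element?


|ℤ_6 × ℤ_19| = 6 × 19 = 114
Max element order = lcm(6,19) = 114
Cyclic? Yes (gcd=1)

|ℤ_6×ℤ_19| = 114, max element order = 114


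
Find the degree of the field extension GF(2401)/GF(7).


GF(2401) = GF(7^4), so the extension degree is 4

[GF(2401)/GF(7)] = 4


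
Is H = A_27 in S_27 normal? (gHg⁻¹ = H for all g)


H = A_27 in S_27
A_27 has index 2 in S_27, and every subgroup of index 2 is normal

Yes, normal subgroup


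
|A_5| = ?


|A_n| = n!/2 (even permutations)
|A_5| = 5!/2 = 120/2 = 60

|A_5| = 60


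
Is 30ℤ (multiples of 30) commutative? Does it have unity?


30ℤ is a commutative ring under +,× but has no multiplicative identity (1 ∉ 30ℤ); it has no zero divisors, but without unity it is not an integral domain
Commutative: Yes
Integral domain: No
Has unity: No

30ℤ (multiples of 30): Commutative=Yes, Unity=No


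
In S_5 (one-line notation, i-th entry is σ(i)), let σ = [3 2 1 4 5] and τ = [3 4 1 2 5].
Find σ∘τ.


σ∘τ: apply τ first, then σ
1 →τ 3 →σ 1
2 →τ 4 →σ 4
3 →τ 1 →σ 3
4 →τ 2 →σ 2
5 →τ 5 →σ 5

σ∘τ = [1 4 3 2 5]


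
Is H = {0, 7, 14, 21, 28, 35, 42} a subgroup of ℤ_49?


Subgroup test for H = {0, 7, 14, 21, 28, 35, 42} in (ℤ_49, +):
(1) 0 ∈ H? Yes
(2) Closure: for all a,b ∈ H, (a+b) mod 49 ∈ H? Yes
(3) Inverses: for all a ∈ H, -a mod 49 ∈ H? Yes

Yes, H is a subgroup of ℤ_49


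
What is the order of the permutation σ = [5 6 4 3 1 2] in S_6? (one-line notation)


Cycle decomposition: (1 5) (2 6) (3 4)
Cycle lengths: 2, 2, 2
Order = lcm(2, 2, 2) = 2

ord(σ) = 2


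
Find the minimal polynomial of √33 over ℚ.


√33 satisfies x² - 33 = 0, irreducible over ℚ since 33 is squarefree

Minimal polynomial: x² - 33


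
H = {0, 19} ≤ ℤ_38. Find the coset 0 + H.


0 + H = {0 + h (mod 38) : h ∈ H}
0+0=0, 0+19=19

0 + H = {0, 19}


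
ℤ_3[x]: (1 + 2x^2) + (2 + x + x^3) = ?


Add coefficients mod 3:
x^0: 1 + 2 = 0 (mod 3)
x^1: 0 + 1 = 1 (mod 3)
x^2: 2 + 0 = 2 (mod 3)
x^3: 0 + 1 = 1 (mod 3)
Result: x + 2x^2 + x^3

f + g = x + 2x^2 + x^3


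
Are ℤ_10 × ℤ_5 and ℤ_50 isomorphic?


Comparing ℤ_10 × ℤ_5 and ℤ_50:
gcd(10,5) = 5 ≠ 1. Max element order in ℤ_10×ℤ_5 is lcm(10,5) = 10 < 50, so it has no element of order 50

No, ℤ_10 × ℤ_5 ≇ ℤ_50


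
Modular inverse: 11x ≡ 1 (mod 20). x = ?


Use the extended Euclidean algorithm to write 1 = 11·s + 20·t; then s mod 20 is the inverse.
Euclidean algorithm:
  11 = 0·20 + 11
  20 = 1·11 + 9
  11 = 1·9 + 2
  9 = 4·2 + 1
  2 = 2·1 + 0
gcd(11,20) = 1
Back-substitution gives: 11·(-9) + 20·(5) = 1
So 11⁻¹ ≡ -9 ≡ 11 (mod 20)
Check: 11 × 11 = 121 ≡ 1 (mod 20) ✓

11⁻¹ ≡ 11 (mod 20)


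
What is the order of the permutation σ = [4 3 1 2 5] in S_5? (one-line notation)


Cycle decomposition: (1 4 2 3)
Cycle lengths: 4
Order = lcm(4) = 4

ord(σ) = 4


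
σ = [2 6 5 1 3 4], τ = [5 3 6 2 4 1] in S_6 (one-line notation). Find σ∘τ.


σ∘τ: apply τ first, then σ
1 →τ 5 →σ 3
2 →τ 3 →σ 5
3 →τ 6 →σ 4
4 →τ 2 →σ 6
5 →τ 4 →σ 1
6 →τ 1 →σ 2

σ∘τ = [3 5 4 6 1 2]


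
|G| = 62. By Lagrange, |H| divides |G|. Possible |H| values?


Lagrange's theorem: |H| divides |G|
|G| = 62
Divisors of 62: 1, 2, 31, 62

Possible subgroup orders: {1, 2, 31, 62}


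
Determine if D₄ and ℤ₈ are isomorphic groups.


Comparing D₄ and ℤ₈:
D₄ is non-abelian, ℤ₈ is abelian

No, D₄ ≇ ℤ₈


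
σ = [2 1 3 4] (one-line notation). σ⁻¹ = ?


To find σ⁻¹, swap domain and range:
σ(1) = 2 → σ⁻¹(2) = 1
σ(2) = 1 → σ⁻¹(1) = 2
σ(3) = 3 → σ⁻¹(3) = 3
σ(4) = 4 → σ⁻¹(4) = 4

σ⁻¹ = [2 1 3 4]


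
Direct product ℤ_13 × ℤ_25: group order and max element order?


|ℤ_13 × ℤ_25| = 13 × 25 = 325
Max element order = lcm(13,25) = 325
Cyclic? Yes (gcd=1)

|ℤ_13×ℤ_25| = 325, max element order = 325


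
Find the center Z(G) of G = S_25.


Z(G) = {g ∈ G | gx = xg for all x ∈ G}
S_n is non-abelian for n ≥ 3; Z(S_25) is trivial

Z(S_25) = {e}


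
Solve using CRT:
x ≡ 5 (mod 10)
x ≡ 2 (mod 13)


m₁ = 10, m₂ = 13, gcd = 1, so CRT applies. M = m₁·m₂ = 130
Let M₁ = M/m₁ = 13, M₂ = M/m₂ = 10
Find y₁ ≡ M₁⁻¹ (mod m₁): 13⁻¹ ≡ 7 (mod 10)
Find y₂ ≡ M₂⁻¹ (mod m₂): 10⁻¹ ≡ 4 (mod 13)
x = a₁·M₁·y₁ + a₂·M₂·y₂ = 5·13·7 + 2·10·4 = 535
Reduce mod 130: x ≡ 15
Check: 15 mod 10 = 5 ✓, 15 mod 13 = 2 ✓

x ≡ 15 (mod 130)


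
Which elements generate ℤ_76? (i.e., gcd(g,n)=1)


g generates ℤ_n iff gcd(g,n) = 1
Prime factors of 76: 2, 19
Generators are g ∈ {1,...,75} not divisible by any of these primes.
Generators: {1, 3, 5, 7, 9, 11, 13, 15, 17, 21, 23, 25, 27, 29, 31, 33, 35, 37, 39, 41, 43, 45, 47, 49, 51, 53, 55, 59, 61, 63, 65, 67, 69, 71, 73, 75}
Number of generators = φ(76) = 36

Generators of ℤ_76 = {1, 3, 5, 7, 9, 11, 13, 15, 17, 21, 23, 25, 27, 29, 31, 33, 35, 37, 39, 41, 43, 45, 47, 49, 51, 53, 55, 59, 61, 63, 65, 67, 69, 71, 73, 75}


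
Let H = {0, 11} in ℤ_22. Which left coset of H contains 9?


9 + H = {9 + h (mod 22) : h ∈ H}
9+0=9, 9+11=20

9 + H = {9, 20}


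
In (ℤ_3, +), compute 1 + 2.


Operation: addition mod 3
1 + 2 = (a + b) mod 3 with a = 1, b = 2

1 + 2 = 0


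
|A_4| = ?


|A_n| = n!/2 (even permutations)
|A_4| = 4!/2 = 24/2 = 12

|A_4| = 12


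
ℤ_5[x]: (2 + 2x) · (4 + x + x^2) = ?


Expand and collect like terms; reduce coefficients mod 5:
x^0: 2·4 = 8 ≡ 3 (mod 5)
x^1: 2·1 + 2·4 = 10 ≡ 0 (mod 5)
x^2: 2·1 + 2·1 = 4 ≡ 4 (mod 5)
x^3: 2·1 = 2 ≡ 2 (mod 5)
Result: 3 + 4x^2 + 2x^3

f · g = 3 + 4x^2 + 2x^3


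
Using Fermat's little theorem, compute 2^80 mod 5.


Fermat's little theorem: if p is prime and gcd(a,p)=1, then a^(p-1) ≡ 1 (mod p)
p = 5 is prime, gcd(2,5) = 1
Reduce exponent: 80 mod 4 = 0
So 2^80 ≡ 2^0 (mod 5)
2^0 = 1

2^80 ≡ 1 (mod 5)


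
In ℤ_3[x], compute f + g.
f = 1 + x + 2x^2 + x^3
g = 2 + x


Add coefficients mod 3:
x^0: 1 + 2 = 0 (mod 3)
x^1: 1 + 1 = 2 (mod 3)
x^2: 2 + 0 = 2 (mod 3)
x^3: 1 + 0 = 1 (mod 3)
Result: 2x + 2x^2 + x^3

f + g = 2x + 2x^2 + x^3


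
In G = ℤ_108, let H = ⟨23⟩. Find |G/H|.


|⟨23⟩| = n / gcd(23, 108) = 108 / 1 = 108
H is normal (ℤ_108 is abelian).
|G/H| = |G| / |H| = 108 / 108 = 1

|G/H| = 1


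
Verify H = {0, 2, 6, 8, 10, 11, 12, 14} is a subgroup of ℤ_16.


Subgroup test for H = {0, 2, 6, 8, 10, 11, 12, 14} in (ℤ_16, +):
(1) 0 ∈ H? Yes
(2) Closure: for all a,b ∈ H, (a+b) mod 16 ∈ H? No  [counterexample: 2 + 2 = 4 ∉ H]
(3) Inverses: for all a ∈ H, -a mod 16 ∈ H? No

No, H is not a subgroup of ℤ_16


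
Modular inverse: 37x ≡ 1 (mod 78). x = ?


Use the extended Euclidean algorithm to write 1 = 37·s + 78·t; then s mod 78 is the inverse.
Euclidean algorithm:
  37 = 0·78 + 37
  78 = 2·37 + 4
  37 = 9·4 + 1
  4 = 4·1 + 0
gcd(37,78) = 1
Back-substitution gives: 37·(19) + 78·(-9) = 1
So 37⁻¹ ≡ 19 ≡ 19 (mod 78)
Check: 37 × 19 = 703 ≡ 1 (mod 78) ✓

37⁻¹ ≡ 19 (mod 78)


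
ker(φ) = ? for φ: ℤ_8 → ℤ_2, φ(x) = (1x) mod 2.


Kernel = preimage of identity
ker(φ) = {x ∈ ℤ_8 : 1x ≡ 0 (mod 2)}. Since 2 | 8, φ is well-defined. The kernel is the cyclic subgroup ⟨2⟩ of ℤ_8 (order 4), i.e. {0, 2, 4, 6}

ker(φ) = {0, 2, 4, 6}


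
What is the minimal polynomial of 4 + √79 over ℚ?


Let α = 4 + √79. Then α - 4 = √79, so (α - 4)² = 79, giving α² - 8α - 63 = 0. Degree 2 and α ∉ ℚ, so this is the minimal polynomial.

Minimal polynomial: x² - 8x - 63


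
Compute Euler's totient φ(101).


Factor n: 101 = 101
φ(n) = n · ∏(1 - 1/p) over distinct primes p | n
φ(101) = 101 · (1 - 1/101) = 100

φ(101) = 100


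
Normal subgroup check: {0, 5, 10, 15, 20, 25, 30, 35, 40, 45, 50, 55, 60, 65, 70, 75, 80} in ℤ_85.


H = {0, 5, 10, 15, 20, 25, 30, 35, 40, 45, 50, 55, 60, 65, 70, 75, 80} in ℤ_85
ℤ_85 is abelian; every subgroup of an abelian group is normal

Yes, normal subgroup


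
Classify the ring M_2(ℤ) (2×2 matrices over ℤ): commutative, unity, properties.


Matrix multiplication is non-commutative for n ≥ 2; the identity matrix I is the unity; singular matrices give zero divisors, so not an integral domain
Commutative: No
Integral domain: No
Has unity: Yes

M_2(ℤ) (2×2 matrices over ℤ): Commutative=No, Unity=Yes


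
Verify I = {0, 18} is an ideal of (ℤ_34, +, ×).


Check ideal conditions for I = {0, 18} in ℤ_34:
(1) I is an additive subgroup? No
(2) For r ∈ ℤ_34 and a ∈ I: r·a ∈ I? No  [counterexample: r=2, a=18, r·a mod 34 = 2 ∉ I]

No, I is not an ideal of ℤ_34


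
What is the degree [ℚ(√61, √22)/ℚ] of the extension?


[ℚ(√61,√22):ℚ] = [ℚ(√61,√22):ℚ(√61)]·[ℚ(√61):ℚ] = 2·2 = 4

[ℚ(√61, √22)/ℚ] = 4


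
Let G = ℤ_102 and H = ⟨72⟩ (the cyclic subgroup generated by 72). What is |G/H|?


|⟨72⟩| = n / gcd(72, 102) = 102 / 6 = 17
H is normal (ℤ_102 is abelian).
|G/H| = |G| / |H| = 102 / 17 = 6

|G/H| = 6


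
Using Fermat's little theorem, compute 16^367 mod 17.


Fermat's little theorem: if p is prime and gcd(a,p)=1, then a^(p-1) ≡ 1 (mod p)
p = 17 is prime, gcd(16,17) = 1
Reduce exponent: 367 mod 16 = 15
So 16^367 ≡ 16^15 (mod 17)
16^15 mod 17 = 16

16^367 ≡ 16 (mod 17)


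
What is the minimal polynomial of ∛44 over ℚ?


∛44 satisfies x³ - 44 = 0, irreducible over ℚ (no rational root; 44 is not a perfect cube)

Minimal polynomial: x³ - 44


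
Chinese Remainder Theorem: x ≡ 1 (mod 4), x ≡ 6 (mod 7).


m₁ = 4, m₂ = 7, gcd = 1, so CRT applies. M = m₁·m₂ = 28
Let M₁ = M/m₁ = 7, M₂ = M/m₂ = 4
Find y₁ ≡ M₁⁻¹ (mod m₁): 7⁻¹ ≡ 3 (mod 4)
Find y₂ ≡ M₂⁻¹ (mod m₂): 4⁻¹ ≡ 2 (mod 7)
x = a₁·M₁·y₁ + a₂·M₂·y₂ = 1·7·3 + 6·4·2 = 69
Reduce mod 28: x ≡ 13
Check: 13 mod 4 = 1 ✓, 13 mod 7 = 6 ✓

x ≡ 13 (mod 28)


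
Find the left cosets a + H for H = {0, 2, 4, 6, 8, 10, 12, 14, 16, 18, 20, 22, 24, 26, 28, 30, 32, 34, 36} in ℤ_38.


H = {0, 2, 4, 6, 8, 10, 12, 14, 16, 18, 20, 22, 24, 26, 28, 30, 32, 34, 36}, |H| = 19
Number of cosets = |G|/|H| = 38/19 = 2
0 + H = {0, 2, 4, 6, 8, 10, 12, 14, 16, 18, 20, 22, 24, 26, 28, 30, 32, 34, 36}
1 + H = {1, 3, 5, 7, 9, 11, 13, 15, 17, 19, 21, 23, 25, 27, 29, 31, 33, 35, 37}

Cosets: 0+H={0,2,4,6,8,10,12,14,16,18,20,22,24,26,28,30,32,34,36}; 1+H={1,3,5,7,9,11,13,15,17,19,21,23,25,27,29,31,33,35,37}


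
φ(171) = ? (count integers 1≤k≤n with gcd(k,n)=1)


Factor n: 171 = 3^2 × 19
φ(n) = n · ∏(1 - 1/p) over distinct primes p | n
φ(171) = 171 · (1 - 1/3) · (1 - 1/19) = 108

φ(171) = 108


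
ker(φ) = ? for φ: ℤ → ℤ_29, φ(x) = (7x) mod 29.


Kernel = preimage of identity
ker(φ) = {x ∈ ℤ : 7x ≡ 0 (mod 29)}. gcd(7,29) = 1, so 7x ≡ 0 (mod 29) ⟺ x ≡ 0 (mod 29/1 = 29). Hence ker(φ) = 29ℤ

ker(φ) = 29ℤ


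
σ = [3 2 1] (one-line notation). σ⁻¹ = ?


To find σ⁻¹, swap domain and range:
σ(1) = 3 → σ⁻¹(3) = 1
σ(2) = 2 → σ⁻¹(2) = 2
σ(3) = 1 → σ⁻¹(1) = 3

σ⁻¹ = [3 2 1]


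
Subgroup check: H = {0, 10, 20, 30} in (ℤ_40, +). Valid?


Subgroup test for H = {0, 10, 20, 30} in (ℤ_40, +):
(1) 0 ∈ H? Yes
(2) Closure: for all a,b ∈ H, (a+b) mod 40 ∈ H? Yes
(3) Inverses: for all a ∈ H, -a mod 40 ∈ H? Yes

Yes, H is a subgroup of ℤ_40


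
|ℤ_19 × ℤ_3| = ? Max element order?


|ℤ_19 × ℤ_3| = 19 × 3 = 57
Max element order = lcm(19,3) = 57
Cyclic? Yes (gcd=1)

|ℤ_19×ℤ_3| = 57, max element order = 57


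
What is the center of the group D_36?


Z(G) = {g ∈ G | gx = xg for all x ∈ G}
For even n, Z(D_n) = {e, r^(n/2)}: the 180° rotation r^18 commutes with every reflection and rotation

Z(D_36) = {e, r^18}


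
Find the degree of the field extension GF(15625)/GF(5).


GF(15625) = GF(5^6), so the extension degree is 6

[GF(15625)/GF(5)] = 6


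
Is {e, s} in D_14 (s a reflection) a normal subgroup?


H = {e, s} in D_14 (s a reflection)
r·s·r⁻¹ = sr⁻² ≠ s for n ≥ 3, so {e, s} is not closed under conjugation

No, not a normal subgroup


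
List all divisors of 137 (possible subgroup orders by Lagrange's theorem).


Lagrange's theorem: |H| divides |G|
|G| = 137
Divisors of 137: 1, 137

Possible subgroup orders: {1, 137}


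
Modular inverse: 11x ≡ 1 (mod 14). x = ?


Use the extended Euclidean algorithm to write 1 = 11·s + 14·t; then s mod 14 is the inverse.
Euclidean algorithm:
  11 = 0·14 + 11
  14 = 1·11 + 3
  11 = 3·3 + 2
  3 = 1·2 + 1
  2 = 2·1 + 0
gcd(11,14) = 1
Back-substitution gives: 11·(-5) + 14·(4) = 1
So 11⁻¹ ≡ -5 ≡ 9 (mod 14)
Check: 11 × 9 = 99 ≡ 1 (mod 14) ✓

11⁻¹ ≡ 9 (mod 14)


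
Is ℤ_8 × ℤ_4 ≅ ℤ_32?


Comparing ℤ_8 × ℤ_4 and ℤ_32:
gcd(8,4) = 4 ≠ 1. Max element order in ℤ_8×ℤ_4 is lcm(8,4) = 8 < 32, so it has no element of order 32

No, ℤ_8 × ℤ_4 ≇ ℤ_32


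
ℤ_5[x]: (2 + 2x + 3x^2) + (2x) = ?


Add coefficients mod 5:
x^0: 2 + 0 = 2 (mod 5)
x^1: 2 + 2 = 4 (mod 5)
x^2: 3 + 0 = 3 (mod 5)
Result: 2 + 4x + 3x^2

f + g = 2 + 4x + 3x^2


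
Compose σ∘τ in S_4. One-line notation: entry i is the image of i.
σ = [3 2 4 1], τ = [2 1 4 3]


σ∘τ: apply τ first, then σ
1 →τ 2 →σ 2
2 →τ 1 →σ 3
3 →τ 4 →σ 1
4 →τ 3 →σ 4

σ∘τ = [2 3 1 4]


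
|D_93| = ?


|D_n| = 2n (n rotations and n reflections)
|D_93| = 2×93 = 186

|D_93| = 186


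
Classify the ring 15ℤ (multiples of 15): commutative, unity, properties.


15ℤ is a commutative ring under +,× but has no multiplicative identity (1 ∉ 15ℤ); it has no zero divisors, but without unity it is not an integral domain
Commutative: Yes
Integral domain: No
Has unity: No

15ℤ (multiples of 15): Commutative=Yes, Unity=No


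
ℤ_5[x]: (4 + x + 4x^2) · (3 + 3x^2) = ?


Expand and collect like terms; reduce coefficients mod 5:
x^0: 4·3 = 12 ≡ 2 (mod 5)
x^1: 4·0 + 1·3 = 3 ≡ 3 (mod 5)
x^2: 4·3 + 1·0 + 4·3 = 24 ≡ 4 (mod 5)
x^3: 1·3 + 4·0 = 3 ≡ 3 (mod 5)
x^4: 4·3 = 12 ≡ 2 (mod 5)
Result: 2 + 3x + 4x^2 + 3x^3 + 2x^4

f · g = 2 + 3x + 4x^2 + 3x^3 + 2x^4


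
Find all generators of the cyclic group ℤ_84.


g generates ℤ_n iff gcd(g,n) = 1
Prime factors of 84: 2, 3, 7
Generators are g ∈ {1,...,83} not divisible by any of these primes.
Generators: {1, 5, 11, 13, 17, 19, 23, 25, 29, 31, 37, 41, 43, 47, 53, 55, 59, 61, 65, 67, 71, 73, 79, 83}
Number of generators = φ(84) = 24

Generators of ℤ_84 = {1, 5, 11, 13, 17, 19, 23, 25, 29, 31, 37, 41, 43, 47, 53, 55, 59, 61, 65, 67, 71, 73, 79, 83}


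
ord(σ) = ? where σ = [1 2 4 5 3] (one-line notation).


Cycle decomposition: (3 4 5)
Cycle lengths: 3
Order = lcm(3) = 3

ord(σ) = 3


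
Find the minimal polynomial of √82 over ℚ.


√82 satisfies x² - 82 = 0, irreducible over ℚ since 82 is squarefree

Minimal polynomial: x² - 82


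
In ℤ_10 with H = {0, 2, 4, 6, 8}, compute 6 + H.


6 + H = {6 + h (mod 10) : h ∈ H}
6+0=6, 6+2=8, 6+4=0, 6+6=2, 6+8=4
6 + H = {0, 2, 4, 6, 8} = 0 + H

6 + H = {0, 2, 4, 6, 8}


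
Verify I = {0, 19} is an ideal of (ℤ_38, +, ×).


Check ideal conditions for I = {0, 19} in ℤ_38:
(1) I is an additive subgroup? Yes
(2) For r ∈ ℤ_38 and a ∈ I: r·a ∈ I? Yes

Yes, I is an ideal of ℤ_38


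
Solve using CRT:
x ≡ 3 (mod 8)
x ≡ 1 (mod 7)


m₁ = 8, m₂ = 7, gcd = 1, so CRT applies. M = m₁·m₂ = 56
Let M₁ = M/m₁ = 7, M₂ = M/m₂ = 8
Find y₁ ≡ M₁⁻¹ (mod m₁): 7⁻¹ ≡ 7 (mod 8)
Find y₂ ≡ M₂⁻¹ (mod m₂): 8⁻¹ ≡ 1 (mod 7)
x = a₁·M₁·y₁ + a₂·M₂·y₂ = 3·7·7 + 1·8·1 = 155
Reduce mod 56: x ≡ 43
Check: 43 mod 8 = 3 ✓, 43 mod 7 = 1 ✓

x ≡ 43 (mod 56)


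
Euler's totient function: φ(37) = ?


Factor n: 37 = 37
φ(n) = n · ∏(1 - 1/p) over distinct primes p | n
φ(37) = 37 · (1 - 1/37) = 36

φ(37) = 36


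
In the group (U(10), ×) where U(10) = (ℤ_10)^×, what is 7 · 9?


Operation: multiplication mod 10
7 · 9 = (a × b) mod 10 with a = 7, b = 9

7 · 9 = 3


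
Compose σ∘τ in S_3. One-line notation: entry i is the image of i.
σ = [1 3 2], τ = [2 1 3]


σ∘τ: apply τ first, then σ
1 →τ 2 →σ 3
2 →τ 1 →σ 1
3 →τ 3 →σ 2

σ∘τ = [3 1 2]


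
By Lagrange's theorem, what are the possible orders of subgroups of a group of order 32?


Lagrange's theorem: |H| divides |G|
|G| = 32
Divisors of 32: 1, 2, 4, 8, 16, 32

Possible subgroup orders: {1, 2, 4, 8, 16, 32}


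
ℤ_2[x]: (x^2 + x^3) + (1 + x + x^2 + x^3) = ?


Add coefficients mod 2:
x^0: 0 + 1 = 1 (mod 2)
x^1: 0 + 1 = 1 (mod 2)
x^2: 1 + 1 = 0 (mod 2)
x^3: 1 + 1 = 0 (mod 2)
Result: 1 + x

f + g = 1 + x


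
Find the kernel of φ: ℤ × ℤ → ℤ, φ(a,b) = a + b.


Kernel = preimage of identity
ker(φ) = {(a,b) ∈ ℤ² | a+b = 0} = {(a,-a) | a ∈ ℤ}

ker(φ) = {(a,-a) | a ∈ ℤ}


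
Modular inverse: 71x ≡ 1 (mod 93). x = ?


Use the extended Euclidean algorithm to write 1 = 71·s + 93·t; then s mod 93 is the inverse.
Euclidean algorithm:
  71 = 0·93 + 71
  93 = 1·71 + 22
  71 = 3·22 + 5
  22 = 4·5 + 2
  5 = 2·2 + 1
  2 = 2·1 + 0
gcd(71,93) = 1
Back-substitution gives: 71·(38) + 93·(-29) = 1
So 71⁻¹ ≡ 38 ≡ 38 (mod 93)
Check: 71 × 38 = 2698 ≡ 1 (mod 93) ✓

71⁻¹ ≡ 38 (mod 93)


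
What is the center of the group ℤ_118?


Z(G) = {g ∈ G | gx = xg for all x ∈ G}
ℤ_118 is abelian, so Z(G) = G

Z(ℤ_118) = ℤ_118


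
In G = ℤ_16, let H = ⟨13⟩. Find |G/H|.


|⟨13⟩| = n / gcd(13, 16) = 16 / 1 = 16
H is normal (ℤ_16 is abelian).
|G/H| = |G| / |H| = 16 / 16 = 1

|G/H| = 1


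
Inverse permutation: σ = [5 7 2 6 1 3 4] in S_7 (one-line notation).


To find σ⁻¹, swap domain and range:
σ(1) = 5 → σ⁻¹(5) = 1
σ(2) = 7 → σ⁻¹(7) = 2
σ(3) = 2 → σ⁻¹(2) = 3
σ(4) = 6 → σ⁻¹(6) = 4
σ(5) = 1 → σ⁻¹(1) = 5
σ(6) = 3 → σ⁻¹(3) = 6
σ(7) = 4 → σ⁻¹(4) = 7

σ⁻¹ = [5 3 6 7 1 4 2]
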